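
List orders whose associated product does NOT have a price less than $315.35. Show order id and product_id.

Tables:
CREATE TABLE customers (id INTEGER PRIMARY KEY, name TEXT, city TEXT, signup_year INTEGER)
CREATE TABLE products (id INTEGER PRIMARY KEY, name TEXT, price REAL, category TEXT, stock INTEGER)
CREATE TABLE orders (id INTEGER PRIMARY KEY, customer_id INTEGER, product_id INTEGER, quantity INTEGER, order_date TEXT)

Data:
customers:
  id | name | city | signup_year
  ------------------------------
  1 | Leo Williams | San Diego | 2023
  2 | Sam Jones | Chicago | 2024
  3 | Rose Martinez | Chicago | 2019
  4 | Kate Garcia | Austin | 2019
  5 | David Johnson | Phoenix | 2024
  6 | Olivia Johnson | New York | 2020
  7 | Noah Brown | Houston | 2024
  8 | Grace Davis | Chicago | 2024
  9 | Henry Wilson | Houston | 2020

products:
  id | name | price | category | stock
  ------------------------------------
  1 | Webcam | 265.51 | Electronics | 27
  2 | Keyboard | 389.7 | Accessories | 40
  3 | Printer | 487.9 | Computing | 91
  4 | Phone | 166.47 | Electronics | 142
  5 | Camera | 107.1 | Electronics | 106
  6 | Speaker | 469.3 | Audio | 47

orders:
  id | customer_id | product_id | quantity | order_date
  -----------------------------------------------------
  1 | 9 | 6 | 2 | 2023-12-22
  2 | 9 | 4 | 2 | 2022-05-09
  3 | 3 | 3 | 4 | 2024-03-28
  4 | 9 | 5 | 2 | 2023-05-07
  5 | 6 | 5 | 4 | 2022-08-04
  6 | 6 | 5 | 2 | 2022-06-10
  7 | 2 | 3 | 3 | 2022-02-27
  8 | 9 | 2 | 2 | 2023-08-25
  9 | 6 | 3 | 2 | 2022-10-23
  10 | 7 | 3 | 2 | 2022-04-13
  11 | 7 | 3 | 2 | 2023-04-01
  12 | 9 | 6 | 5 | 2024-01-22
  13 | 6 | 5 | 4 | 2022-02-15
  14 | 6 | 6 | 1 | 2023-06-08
SELECT id, product_id FROM orders WHERE product_id NOT IN (SELECT id FROM products WHERE price < 315.35)

Execution result:
id | product_id
1 | 6
3 | 3
7 | 3
8 | 2
9 | 3
10 | 3
11 | 3
12 | 6
14 | 6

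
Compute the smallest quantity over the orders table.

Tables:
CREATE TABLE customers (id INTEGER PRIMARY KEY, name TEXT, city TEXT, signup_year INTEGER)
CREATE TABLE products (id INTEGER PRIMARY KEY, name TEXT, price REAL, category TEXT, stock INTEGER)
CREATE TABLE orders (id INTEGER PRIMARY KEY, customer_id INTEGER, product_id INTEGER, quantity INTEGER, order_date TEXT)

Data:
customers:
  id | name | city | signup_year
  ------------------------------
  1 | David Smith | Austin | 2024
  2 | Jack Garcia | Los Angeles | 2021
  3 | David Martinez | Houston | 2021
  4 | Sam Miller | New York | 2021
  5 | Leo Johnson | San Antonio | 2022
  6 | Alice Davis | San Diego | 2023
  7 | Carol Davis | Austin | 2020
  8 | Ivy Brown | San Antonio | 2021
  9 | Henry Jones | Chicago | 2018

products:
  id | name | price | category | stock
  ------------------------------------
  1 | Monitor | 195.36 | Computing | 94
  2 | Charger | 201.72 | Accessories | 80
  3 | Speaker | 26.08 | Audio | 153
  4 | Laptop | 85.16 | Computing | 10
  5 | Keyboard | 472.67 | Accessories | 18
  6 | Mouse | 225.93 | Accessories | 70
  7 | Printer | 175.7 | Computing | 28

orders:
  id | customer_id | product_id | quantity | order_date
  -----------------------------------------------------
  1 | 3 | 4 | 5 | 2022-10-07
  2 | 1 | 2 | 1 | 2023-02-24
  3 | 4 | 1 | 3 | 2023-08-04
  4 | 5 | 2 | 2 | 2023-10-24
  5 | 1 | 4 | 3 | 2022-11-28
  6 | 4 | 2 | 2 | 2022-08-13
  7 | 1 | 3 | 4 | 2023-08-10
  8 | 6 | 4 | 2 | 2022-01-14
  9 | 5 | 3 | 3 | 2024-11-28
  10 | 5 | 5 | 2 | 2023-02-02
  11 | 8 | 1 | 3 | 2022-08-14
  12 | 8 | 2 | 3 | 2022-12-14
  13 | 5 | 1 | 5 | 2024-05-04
SELECT MIN(quantity) FROM orders

Execution result:
1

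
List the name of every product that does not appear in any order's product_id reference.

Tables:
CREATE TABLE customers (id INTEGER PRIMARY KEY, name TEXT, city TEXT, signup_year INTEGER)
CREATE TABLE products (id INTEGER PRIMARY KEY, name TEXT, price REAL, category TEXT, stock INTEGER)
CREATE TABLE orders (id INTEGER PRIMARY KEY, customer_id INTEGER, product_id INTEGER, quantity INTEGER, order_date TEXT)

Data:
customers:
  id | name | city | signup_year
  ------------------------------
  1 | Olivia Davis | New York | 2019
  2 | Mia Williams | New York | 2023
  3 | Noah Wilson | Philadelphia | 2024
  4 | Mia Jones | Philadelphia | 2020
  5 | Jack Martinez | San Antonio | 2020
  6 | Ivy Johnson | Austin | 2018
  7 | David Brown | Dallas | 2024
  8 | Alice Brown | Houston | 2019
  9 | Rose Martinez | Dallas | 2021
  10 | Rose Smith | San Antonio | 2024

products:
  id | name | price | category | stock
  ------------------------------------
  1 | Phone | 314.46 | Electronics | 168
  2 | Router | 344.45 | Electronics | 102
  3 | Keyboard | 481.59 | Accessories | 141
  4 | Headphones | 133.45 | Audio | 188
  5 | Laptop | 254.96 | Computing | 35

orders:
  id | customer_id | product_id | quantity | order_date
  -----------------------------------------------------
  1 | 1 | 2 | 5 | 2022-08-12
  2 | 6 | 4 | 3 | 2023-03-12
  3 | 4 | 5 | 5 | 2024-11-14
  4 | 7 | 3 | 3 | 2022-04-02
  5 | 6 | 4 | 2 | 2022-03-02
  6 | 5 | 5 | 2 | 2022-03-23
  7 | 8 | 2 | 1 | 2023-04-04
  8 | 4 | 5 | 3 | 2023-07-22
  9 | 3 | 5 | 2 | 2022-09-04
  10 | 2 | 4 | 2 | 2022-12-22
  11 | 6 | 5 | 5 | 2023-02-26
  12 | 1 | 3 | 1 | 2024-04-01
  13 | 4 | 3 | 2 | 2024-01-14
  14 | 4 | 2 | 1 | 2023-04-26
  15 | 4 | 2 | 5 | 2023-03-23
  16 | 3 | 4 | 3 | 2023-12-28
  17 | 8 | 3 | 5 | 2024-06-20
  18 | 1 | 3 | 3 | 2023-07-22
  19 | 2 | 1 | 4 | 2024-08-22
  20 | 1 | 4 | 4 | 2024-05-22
SELECT p.name FROM products p LEFT JOIN orders c ON c.product_id = p.id WHERE c.id IS NULL

Execution result:
(no rows)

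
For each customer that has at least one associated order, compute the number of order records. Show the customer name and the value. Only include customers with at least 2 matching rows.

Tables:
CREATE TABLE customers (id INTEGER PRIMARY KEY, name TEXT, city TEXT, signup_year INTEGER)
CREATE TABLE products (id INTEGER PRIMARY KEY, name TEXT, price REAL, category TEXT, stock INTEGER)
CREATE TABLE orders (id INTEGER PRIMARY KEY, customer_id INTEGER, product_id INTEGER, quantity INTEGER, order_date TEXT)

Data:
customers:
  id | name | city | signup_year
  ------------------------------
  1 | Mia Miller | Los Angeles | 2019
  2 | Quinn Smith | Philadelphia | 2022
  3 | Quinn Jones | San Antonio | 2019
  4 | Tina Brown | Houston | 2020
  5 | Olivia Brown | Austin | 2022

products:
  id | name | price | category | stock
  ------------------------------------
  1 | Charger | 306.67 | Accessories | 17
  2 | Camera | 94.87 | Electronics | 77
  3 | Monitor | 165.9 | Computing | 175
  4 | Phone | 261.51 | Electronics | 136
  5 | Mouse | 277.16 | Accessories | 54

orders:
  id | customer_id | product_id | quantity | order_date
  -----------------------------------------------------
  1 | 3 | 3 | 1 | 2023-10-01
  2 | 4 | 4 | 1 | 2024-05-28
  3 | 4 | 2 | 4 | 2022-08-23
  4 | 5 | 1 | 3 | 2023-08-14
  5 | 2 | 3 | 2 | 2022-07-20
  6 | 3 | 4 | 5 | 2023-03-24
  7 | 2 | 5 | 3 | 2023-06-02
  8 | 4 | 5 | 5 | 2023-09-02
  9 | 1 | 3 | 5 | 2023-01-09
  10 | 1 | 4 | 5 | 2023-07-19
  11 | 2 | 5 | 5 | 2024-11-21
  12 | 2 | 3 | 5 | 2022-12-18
SELECT p.name, COUNT(*) AS n FROM orders c JOIN customers p ON c.customer_id = p.id GROUP BY p.id, p.name HAVING COUNT(*) >= 2

Execution result:
name | n
Mia Miller | 2
Quinn Smith | 4
Quinn Jones | 2
Tina Brown | 3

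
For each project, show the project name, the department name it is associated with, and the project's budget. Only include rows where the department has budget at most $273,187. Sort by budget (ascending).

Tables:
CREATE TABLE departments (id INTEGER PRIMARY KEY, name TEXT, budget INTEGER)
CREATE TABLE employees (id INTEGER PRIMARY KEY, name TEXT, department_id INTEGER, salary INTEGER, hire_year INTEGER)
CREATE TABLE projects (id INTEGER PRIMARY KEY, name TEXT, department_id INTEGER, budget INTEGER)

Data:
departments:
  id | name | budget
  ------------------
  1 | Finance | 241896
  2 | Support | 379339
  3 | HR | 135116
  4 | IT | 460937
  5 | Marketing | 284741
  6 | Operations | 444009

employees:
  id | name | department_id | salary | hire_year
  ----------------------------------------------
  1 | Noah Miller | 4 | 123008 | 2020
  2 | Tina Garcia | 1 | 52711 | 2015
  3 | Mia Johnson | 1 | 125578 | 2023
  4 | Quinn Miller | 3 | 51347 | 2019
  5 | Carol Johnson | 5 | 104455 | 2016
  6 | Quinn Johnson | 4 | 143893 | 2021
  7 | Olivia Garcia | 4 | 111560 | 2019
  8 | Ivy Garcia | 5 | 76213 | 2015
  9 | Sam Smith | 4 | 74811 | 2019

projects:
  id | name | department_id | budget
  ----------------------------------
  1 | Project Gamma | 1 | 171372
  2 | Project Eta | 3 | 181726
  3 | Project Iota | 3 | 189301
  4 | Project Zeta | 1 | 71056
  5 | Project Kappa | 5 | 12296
SELECT c.name, p.name AS department, c.budget FROM projects c JOIN departments p ON c.department_id = p.id WHERE p.budget <= 273187 ORDER BY c.budget ASC

Execution result:
name | department | budget
Project Zeta | Finance | 71056
Project Gamma | Finance | 171372
Project Eta | HR | 181726
Project Iota | HR | 189301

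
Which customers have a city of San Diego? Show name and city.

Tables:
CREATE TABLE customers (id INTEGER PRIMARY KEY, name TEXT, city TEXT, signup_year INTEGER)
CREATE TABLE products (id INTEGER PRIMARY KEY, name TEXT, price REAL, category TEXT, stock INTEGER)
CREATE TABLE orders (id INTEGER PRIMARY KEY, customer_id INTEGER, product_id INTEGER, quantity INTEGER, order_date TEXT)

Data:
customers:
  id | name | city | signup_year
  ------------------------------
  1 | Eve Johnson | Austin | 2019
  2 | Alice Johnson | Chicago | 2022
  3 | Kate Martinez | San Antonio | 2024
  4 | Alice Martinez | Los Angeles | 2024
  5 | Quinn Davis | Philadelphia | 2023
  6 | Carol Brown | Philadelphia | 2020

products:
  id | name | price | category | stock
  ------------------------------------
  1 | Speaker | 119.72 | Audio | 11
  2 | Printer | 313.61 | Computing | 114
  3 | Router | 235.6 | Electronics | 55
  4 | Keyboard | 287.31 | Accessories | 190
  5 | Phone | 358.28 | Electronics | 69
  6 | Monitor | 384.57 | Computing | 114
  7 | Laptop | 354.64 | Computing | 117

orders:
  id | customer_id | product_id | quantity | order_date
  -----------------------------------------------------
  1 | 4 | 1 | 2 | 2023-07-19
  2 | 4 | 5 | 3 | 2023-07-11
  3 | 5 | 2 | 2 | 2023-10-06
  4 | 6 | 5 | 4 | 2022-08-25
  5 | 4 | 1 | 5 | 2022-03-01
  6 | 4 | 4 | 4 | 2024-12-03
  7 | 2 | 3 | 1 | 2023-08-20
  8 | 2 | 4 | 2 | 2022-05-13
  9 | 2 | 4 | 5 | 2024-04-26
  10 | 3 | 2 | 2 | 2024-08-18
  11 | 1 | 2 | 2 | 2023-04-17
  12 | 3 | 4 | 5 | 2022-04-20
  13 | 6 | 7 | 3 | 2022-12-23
SELECT name, city FROM customers WHERE city = 'San Diego'

Execution result:
(no rows)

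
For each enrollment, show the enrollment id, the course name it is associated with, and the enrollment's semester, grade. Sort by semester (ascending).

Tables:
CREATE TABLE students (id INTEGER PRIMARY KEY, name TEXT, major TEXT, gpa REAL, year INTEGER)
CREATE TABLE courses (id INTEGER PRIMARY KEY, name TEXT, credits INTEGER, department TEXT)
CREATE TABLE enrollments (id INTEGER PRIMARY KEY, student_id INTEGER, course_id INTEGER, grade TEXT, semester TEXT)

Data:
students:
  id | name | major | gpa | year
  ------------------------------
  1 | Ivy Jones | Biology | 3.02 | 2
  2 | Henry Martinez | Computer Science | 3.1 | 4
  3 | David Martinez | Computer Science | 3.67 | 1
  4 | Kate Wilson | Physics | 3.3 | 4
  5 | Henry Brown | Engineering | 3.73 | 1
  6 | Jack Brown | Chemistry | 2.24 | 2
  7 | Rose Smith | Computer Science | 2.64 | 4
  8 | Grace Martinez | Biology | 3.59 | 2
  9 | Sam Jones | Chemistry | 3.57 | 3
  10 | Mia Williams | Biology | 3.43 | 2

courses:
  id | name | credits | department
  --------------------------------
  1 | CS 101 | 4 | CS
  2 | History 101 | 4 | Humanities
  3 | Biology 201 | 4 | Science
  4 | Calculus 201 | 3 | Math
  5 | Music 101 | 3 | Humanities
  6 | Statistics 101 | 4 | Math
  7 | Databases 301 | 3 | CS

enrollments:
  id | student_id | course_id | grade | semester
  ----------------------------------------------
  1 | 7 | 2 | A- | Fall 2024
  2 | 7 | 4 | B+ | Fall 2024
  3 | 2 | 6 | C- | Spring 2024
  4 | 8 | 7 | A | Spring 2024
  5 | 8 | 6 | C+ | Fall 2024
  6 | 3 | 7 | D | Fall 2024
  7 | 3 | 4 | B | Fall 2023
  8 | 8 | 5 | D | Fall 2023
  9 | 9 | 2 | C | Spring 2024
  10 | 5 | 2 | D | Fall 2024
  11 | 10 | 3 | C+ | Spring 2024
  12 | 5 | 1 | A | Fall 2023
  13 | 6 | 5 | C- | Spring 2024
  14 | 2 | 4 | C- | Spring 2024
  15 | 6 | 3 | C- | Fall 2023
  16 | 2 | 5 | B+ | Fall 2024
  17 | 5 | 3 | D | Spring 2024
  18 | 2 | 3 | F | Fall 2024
SELECT c.id, p.name AS course, c.semester, c.grade FROM enrollments c JOIN courses p ON c.course_id = p.id ORDER BY c.semester ASC

Execution result:
id | course | semester | grade
7 | Calculus 201 | Fall 2023 | B
8 | Music 101 | Fall 2023 | D
12 | CS 101 | Fall 2023 | A
15 | Biology 201 | Fall 2023 | C-
1 | History 101 | Fall 2024 | A-
2 | Calculus 201 | Fall 2024 | B+
5 | Statistics 101 | Fall 2024 | C+
6 | Databases 301 | Fall 2024 | D
10 | History 101 | Fall 2024 | D
16 | Music 101 | Fall 2024 | B+
18 | Biology 201 | Fall 2024 | F
3 | Statistics 101 | Spring 2024 | C-
4 | Databases 301 | Spring 2024 | A
9 | History 101 | Spring 2024 | C
11 | Biology 201 | Spring 2024 | C+
13 | Music 101 | Spring 2024 | C-
14 | Calculus 201 | Spring 2024 | C-
17 | Biology 201 | Spring 2024 | D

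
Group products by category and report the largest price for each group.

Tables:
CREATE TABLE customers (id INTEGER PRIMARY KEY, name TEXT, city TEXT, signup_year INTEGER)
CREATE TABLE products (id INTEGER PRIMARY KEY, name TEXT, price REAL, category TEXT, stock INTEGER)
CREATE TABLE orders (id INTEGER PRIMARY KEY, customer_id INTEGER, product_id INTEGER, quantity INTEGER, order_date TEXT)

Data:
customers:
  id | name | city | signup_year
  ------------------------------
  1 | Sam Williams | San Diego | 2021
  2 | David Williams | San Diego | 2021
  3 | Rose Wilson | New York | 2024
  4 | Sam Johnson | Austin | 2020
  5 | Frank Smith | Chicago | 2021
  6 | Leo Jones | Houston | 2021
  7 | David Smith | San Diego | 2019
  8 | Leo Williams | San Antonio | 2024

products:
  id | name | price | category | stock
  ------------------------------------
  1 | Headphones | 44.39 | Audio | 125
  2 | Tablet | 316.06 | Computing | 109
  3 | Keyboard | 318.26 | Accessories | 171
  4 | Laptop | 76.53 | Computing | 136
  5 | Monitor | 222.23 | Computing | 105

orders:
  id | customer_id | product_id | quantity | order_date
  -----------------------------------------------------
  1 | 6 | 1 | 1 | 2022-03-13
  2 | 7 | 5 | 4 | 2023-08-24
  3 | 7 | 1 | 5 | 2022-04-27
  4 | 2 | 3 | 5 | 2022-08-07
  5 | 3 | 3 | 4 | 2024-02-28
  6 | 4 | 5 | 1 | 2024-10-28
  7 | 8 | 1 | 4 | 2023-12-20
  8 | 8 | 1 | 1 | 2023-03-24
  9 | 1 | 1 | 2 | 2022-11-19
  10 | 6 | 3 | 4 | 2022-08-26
SELECT category, MAX(price) AS max_price FROM products GROUP BY category

Execution result:
category | max_price
Accessories | 318.26
Audio | 44.39
Computing | 316.06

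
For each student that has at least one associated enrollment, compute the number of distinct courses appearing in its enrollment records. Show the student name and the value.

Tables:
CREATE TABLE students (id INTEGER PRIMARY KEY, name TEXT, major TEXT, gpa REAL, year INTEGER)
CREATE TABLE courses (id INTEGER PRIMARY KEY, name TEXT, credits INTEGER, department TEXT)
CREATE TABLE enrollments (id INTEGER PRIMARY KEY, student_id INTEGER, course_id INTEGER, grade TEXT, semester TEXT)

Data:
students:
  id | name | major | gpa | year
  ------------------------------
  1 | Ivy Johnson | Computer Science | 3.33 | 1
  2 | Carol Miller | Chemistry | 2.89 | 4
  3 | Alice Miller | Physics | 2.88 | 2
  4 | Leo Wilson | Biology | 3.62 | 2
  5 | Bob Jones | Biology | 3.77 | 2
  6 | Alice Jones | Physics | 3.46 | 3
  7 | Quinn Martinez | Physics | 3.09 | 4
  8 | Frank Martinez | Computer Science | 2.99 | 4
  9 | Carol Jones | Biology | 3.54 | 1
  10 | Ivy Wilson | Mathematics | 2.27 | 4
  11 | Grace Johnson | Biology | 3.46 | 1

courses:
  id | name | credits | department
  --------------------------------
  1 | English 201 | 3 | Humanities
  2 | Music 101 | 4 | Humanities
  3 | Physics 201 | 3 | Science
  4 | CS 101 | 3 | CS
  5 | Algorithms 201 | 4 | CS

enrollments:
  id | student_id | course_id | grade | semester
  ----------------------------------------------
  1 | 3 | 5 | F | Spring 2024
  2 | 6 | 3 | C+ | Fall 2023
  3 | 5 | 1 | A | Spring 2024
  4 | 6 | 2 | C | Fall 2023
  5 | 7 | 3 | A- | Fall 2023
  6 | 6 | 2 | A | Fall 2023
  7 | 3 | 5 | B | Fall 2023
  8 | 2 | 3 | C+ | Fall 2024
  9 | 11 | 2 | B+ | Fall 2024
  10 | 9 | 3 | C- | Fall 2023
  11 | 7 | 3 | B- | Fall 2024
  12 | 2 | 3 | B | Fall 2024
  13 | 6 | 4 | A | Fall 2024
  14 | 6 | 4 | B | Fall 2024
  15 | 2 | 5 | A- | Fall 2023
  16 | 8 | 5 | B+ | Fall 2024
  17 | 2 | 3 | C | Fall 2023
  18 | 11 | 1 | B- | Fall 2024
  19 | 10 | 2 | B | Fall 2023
SELECT p.name, COUNT(DISTINCT c.course_id) AS distinct_course_count FROM enrollments c JOIN students p ON c.student_id = p.id GROUP BY p.id, p.name

Execution result:
name | distinct_course_count
Carol Miller | 2
Alice Miller | 1
Bob Jones | 1
Alice Jones | 3
Quinn Martinez | 1
Frank Martinez | 1
Carol Jones | 1
Ivy Wilson | 1
Grace Johnson | 2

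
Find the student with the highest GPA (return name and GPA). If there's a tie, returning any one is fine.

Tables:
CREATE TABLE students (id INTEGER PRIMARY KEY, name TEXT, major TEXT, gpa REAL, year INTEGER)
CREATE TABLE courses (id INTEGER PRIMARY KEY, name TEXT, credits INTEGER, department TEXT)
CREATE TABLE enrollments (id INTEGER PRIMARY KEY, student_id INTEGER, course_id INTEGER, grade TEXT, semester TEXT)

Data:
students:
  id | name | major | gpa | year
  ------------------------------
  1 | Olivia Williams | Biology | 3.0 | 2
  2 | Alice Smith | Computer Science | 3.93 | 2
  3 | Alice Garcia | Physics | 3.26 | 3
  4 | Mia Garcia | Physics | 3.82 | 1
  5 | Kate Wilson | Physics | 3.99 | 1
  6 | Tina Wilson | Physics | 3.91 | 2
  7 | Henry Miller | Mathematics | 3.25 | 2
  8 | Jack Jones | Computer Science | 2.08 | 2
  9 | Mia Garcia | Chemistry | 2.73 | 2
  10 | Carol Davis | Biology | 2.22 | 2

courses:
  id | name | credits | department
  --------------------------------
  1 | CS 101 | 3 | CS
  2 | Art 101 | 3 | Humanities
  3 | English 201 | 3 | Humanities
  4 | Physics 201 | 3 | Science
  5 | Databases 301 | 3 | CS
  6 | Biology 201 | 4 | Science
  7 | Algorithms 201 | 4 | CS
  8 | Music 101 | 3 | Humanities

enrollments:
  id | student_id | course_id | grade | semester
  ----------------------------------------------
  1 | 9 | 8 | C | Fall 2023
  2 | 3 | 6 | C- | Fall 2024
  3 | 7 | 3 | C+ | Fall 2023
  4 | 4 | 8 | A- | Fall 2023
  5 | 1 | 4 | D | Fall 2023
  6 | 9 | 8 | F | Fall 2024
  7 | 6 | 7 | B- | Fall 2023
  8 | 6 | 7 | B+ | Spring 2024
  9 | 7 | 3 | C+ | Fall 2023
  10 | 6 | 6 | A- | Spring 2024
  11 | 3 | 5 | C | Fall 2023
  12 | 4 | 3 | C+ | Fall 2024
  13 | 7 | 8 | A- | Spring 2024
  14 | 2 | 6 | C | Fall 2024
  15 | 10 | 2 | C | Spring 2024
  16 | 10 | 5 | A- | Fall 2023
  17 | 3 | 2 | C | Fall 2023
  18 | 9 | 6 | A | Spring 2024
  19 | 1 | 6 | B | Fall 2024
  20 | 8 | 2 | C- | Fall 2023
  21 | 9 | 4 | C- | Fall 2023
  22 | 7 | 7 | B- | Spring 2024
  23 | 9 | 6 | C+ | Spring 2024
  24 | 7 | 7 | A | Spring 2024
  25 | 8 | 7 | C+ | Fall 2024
SELECT name, gpa FROM students ORDER BY gpa DESC LIMIT 1

Execution result:
name | gpa
Kate Wilson | 3.99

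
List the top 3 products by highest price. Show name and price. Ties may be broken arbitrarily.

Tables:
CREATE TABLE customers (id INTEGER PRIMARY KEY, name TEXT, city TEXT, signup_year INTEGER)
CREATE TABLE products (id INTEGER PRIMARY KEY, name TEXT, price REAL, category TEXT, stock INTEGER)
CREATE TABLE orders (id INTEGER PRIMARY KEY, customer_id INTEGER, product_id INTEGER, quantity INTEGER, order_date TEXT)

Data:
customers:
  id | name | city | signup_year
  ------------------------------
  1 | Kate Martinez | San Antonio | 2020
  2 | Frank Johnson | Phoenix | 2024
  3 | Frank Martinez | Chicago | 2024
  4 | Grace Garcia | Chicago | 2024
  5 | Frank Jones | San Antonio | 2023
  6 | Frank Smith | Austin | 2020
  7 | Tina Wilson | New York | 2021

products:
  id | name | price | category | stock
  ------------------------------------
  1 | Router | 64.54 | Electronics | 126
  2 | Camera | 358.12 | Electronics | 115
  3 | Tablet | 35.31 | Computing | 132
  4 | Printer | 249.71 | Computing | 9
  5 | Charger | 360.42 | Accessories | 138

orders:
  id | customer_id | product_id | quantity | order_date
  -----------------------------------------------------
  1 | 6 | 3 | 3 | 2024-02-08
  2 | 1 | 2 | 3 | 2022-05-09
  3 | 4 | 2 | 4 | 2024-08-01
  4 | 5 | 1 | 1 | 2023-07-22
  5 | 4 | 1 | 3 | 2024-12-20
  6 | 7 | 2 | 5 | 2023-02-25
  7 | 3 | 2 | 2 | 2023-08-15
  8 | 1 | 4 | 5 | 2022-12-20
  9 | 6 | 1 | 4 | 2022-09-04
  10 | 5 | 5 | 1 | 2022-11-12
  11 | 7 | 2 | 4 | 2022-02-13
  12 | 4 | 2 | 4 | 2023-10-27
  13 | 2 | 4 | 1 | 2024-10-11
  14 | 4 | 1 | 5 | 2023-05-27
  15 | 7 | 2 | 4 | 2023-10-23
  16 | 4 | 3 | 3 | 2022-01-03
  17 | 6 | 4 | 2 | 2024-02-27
SELECT name, price FROM products ORDER BY price DESC LIMIT 3

Execution result:
name | price
Charger | 360.42
Camera | 358.12
Printer | 249.71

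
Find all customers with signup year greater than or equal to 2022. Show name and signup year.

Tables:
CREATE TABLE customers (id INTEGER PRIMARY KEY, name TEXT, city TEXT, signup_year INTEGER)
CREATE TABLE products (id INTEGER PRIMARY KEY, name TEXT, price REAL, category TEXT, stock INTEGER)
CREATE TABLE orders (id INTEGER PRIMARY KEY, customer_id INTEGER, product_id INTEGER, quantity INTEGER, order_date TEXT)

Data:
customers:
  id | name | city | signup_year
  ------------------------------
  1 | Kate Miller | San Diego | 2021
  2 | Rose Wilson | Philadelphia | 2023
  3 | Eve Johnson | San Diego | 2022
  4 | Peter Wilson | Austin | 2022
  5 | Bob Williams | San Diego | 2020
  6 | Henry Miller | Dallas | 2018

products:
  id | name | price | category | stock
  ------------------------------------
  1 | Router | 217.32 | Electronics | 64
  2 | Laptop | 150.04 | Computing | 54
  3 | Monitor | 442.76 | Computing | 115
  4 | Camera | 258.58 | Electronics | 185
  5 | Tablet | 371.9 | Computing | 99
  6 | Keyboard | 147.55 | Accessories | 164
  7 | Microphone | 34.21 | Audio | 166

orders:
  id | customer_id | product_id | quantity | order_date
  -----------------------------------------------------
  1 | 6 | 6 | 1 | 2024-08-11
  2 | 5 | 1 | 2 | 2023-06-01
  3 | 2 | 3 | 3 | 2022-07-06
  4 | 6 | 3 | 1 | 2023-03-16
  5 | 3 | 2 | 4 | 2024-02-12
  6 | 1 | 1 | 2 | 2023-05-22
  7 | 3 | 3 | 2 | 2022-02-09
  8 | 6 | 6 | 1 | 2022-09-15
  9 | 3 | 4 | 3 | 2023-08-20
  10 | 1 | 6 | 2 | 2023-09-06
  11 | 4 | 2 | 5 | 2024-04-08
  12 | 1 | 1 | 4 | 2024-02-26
SELECT name, signup_year FROM customers WHERE signup_year >= 2022

Execution result:
name | signup_year
Rose Wilson | 2023
Eve Johnson | 2022
Peter Wilson | 2022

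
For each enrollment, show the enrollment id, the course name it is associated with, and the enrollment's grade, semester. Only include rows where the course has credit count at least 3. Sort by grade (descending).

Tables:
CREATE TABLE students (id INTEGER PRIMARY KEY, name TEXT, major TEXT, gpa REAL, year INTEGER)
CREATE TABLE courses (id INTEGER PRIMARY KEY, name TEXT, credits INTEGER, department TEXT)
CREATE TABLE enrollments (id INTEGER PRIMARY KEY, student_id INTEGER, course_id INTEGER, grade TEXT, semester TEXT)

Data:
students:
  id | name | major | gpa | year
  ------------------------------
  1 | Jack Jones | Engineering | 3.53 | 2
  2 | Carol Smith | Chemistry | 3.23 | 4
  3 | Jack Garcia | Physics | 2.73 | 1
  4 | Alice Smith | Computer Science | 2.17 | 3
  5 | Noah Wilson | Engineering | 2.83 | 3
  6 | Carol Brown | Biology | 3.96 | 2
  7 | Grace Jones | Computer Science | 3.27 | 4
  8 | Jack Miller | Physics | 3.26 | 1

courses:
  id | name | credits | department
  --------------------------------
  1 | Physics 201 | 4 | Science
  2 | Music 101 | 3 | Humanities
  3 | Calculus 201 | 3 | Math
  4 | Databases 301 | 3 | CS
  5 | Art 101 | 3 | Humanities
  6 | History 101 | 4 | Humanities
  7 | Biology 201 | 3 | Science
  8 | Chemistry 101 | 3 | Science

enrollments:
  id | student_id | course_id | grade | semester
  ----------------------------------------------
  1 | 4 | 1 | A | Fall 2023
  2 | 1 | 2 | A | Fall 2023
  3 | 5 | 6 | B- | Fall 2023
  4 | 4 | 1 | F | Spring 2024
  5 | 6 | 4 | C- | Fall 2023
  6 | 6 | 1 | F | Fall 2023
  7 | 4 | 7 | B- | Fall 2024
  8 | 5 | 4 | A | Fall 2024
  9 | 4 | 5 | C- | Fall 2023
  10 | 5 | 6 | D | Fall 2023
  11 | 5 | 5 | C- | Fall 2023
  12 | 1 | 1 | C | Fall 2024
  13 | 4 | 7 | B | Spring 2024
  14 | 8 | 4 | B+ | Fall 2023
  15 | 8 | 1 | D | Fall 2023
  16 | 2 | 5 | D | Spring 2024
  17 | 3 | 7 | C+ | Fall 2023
SELECT c.id, p.name AS course, c.grade, c.semester FROM enrollments c JOIN courses p ON c.course_id = p.id WHERE p.credits >= 3 ORDER BY c.grade DESC

Execution result:
id | course | grade | semester
4 | Physics 201 | F | Spring 2024
6 | Physics 201 | F | Fall 2023
10 | History 101 | D | Fall 2023
15 | Physics 201 | D | Fall 2023
16 | Art 101 | D | Spring 2024
5 | Databases 301 | C- | Fall 2023
9 | Art 101 | C- | Fall 2023
11 | Art 101 | C- | Fall 2023
17 | Biology 201 | C+ | Fall 2023
12 | Physics 201 | C | Fall 2024
3 | History 101 | B- | Fall 2023
7 | Biology 201 | B- | Fall 2024
14 | Databases 301 | B+ | Fall 2023
13 | Biology 201 | B | Spring 2024
1 | Physics 201 | A | Fall 2023
2 | Music 101 | A | Fall 2023
8 | Databases 301 | A | Fall 2024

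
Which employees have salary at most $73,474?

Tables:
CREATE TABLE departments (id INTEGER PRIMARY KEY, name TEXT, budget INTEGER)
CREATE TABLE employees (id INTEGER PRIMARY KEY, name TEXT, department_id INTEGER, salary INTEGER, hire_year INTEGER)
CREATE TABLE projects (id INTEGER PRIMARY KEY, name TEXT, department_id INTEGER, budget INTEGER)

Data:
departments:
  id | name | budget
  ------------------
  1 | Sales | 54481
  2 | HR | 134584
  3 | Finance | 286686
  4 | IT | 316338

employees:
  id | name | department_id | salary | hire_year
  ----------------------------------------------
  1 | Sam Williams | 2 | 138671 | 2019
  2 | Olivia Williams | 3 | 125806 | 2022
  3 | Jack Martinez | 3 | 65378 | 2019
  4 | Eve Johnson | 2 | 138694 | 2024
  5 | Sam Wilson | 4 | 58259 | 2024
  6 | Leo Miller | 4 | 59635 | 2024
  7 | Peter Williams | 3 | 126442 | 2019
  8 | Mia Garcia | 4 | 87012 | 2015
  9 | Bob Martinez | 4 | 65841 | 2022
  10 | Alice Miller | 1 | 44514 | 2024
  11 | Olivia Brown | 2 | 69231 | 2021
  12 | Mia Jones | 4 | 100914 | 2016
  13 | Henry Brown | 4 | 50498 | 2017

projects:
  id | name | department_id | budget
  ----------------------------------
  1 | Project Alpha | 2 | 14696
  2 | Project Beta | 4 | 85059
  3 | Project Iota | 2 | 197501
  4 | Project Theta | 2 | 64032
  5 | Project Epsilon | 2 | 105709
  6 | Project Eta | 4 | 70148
SELECT name, salary FROM employees WHERE salary <= 73474

Execution result:
name | salary
Jack Martinez | 65378
Sam Wilson | 58259
Leo Miller | 59635
Bob Martinez | 65841
Alice Miller | 44514
Olivia Brown | 69231
Henry Brown | 50498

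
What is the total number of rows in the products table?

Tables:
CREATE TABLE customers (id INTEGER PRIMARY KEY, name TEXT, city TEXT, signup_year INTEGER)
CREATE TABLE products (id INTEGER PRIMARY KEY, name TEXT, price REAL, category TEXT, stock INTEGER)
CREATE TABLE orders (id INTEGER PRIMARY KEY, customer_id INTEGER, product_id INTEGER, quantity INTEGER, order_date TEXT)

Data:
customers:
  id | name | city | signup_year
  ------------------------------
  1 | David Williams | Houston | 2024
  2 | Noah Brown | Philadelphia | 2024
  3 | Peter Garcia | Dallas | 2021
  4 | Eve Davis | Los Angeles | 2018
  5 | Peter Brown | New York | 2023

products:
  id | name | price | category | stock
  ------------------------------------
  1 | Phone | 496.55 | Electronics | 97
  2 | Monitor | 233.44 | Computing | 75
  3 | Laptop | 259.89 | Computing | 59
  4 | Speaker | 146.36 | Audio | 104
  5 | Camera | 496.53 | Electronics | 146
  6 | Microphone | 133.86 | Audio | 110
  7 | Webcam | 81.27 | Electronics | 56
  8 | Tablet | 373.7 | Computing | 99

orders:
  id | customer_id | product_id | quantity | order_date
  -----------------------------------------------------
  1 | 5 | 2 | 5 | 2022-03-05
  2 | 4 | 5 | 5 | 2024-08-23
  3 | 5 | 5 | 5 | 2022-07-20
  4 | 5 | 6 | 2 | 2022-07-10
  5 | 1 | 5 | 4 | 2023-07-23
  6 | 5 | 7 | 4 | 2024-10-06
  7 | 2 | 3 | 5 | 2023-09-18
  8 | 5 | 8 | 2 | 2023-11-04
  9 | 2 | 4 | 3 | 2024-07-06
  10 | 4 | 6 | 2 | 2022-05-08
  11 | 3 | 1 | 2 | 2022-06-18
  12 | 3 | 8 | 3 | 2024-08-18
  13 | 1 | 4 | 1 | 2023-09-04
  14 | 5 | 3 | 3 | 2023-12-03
SELECT COUNT(*) FROM products

Execution result:
8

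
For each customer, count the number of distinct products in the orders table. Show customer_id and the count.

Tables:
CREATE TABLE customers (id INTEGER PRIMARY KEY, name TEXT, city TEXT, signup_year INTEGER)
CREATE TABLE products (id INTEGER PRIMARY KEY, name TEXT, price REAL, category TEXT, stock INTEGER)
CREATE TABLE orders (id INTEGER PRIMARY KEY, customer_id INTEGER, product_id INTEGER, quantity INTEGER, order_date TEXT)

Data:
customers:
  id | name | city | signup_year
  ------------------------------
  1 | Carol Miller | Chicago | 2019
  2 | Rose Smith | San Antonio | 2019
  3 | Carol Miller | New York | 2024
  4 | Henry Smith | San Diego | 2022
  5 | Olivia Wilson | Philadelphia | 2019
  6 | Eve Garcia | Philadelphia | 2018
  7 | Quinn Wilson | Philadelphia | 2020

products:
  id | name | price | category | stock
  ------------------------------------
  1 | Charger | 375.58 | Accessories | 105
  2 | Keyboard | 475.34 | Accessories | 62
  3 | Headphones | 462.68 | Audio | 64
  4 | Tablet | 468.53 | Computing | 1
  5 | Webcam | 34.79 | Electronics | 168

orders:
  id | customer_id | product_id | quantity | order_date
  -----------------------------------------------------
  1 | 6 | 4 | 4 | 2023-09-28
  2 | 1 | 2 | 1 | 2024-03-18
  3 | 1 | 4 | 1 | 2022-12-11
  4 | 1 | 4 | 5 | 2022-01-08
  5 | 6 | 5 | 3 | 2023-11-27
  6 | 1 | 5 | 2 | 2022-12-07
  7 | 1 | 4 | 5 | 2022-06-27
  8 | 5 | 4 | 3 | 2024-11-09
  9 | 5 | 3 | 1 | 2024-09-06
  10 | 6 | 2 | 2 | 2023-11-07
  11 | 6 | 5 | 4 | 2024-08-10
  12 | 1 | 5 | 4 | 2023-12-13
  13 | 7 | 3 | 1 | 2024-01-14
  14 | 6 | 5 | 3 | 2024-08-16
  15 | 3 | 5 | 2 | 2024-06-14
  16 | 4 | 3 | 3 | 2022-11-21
SELECT customer_id, COUNT(DISTINCT product_id) AS distinct_product_count FROM orders GROUP BY customer_id

Execution result:
customer_id | distinct_product_count
1 | 3
3 | 1
4 | 1
5 | 2
6 | 3
7 | 1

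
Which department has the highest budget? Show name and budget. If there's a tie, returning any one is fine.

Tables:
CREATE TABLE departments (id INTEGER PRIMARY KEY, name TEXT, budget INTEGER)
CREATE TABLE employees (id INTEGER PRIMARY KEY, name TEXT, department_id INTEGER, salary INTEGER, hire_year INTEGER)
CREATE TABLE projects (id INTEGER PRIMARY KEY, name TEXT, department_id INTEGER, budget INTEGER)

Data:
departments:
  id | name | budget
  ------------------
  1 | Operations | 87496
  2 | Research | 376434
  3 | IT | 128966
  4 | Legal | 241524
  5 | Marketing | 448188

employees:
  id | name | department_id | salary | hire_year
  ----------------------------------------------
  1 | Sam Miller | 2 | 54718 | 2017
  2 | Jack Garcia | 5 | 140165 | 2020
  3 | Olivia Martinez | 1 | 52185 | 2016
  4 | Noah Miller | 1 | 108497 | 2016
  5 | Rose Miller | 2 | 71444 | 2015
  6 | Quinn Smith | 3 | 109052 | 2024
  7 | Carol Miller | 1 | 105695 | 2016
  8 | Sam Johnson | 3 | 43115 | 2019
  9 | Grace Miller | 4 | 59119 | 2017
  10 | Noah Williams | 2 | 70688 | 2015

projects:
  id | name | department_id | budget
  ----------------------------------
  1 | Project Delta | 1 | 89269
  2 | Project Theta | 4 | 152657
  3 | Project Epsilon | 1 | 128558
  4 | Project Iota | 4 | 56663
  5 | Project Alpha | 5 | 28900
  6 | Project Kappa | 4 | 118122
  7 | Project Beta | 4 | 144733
SELECT name, budget FROM departments ORDER BY budget DESC LIMIT 1

Execution result:
name | budget
Marketing | 448188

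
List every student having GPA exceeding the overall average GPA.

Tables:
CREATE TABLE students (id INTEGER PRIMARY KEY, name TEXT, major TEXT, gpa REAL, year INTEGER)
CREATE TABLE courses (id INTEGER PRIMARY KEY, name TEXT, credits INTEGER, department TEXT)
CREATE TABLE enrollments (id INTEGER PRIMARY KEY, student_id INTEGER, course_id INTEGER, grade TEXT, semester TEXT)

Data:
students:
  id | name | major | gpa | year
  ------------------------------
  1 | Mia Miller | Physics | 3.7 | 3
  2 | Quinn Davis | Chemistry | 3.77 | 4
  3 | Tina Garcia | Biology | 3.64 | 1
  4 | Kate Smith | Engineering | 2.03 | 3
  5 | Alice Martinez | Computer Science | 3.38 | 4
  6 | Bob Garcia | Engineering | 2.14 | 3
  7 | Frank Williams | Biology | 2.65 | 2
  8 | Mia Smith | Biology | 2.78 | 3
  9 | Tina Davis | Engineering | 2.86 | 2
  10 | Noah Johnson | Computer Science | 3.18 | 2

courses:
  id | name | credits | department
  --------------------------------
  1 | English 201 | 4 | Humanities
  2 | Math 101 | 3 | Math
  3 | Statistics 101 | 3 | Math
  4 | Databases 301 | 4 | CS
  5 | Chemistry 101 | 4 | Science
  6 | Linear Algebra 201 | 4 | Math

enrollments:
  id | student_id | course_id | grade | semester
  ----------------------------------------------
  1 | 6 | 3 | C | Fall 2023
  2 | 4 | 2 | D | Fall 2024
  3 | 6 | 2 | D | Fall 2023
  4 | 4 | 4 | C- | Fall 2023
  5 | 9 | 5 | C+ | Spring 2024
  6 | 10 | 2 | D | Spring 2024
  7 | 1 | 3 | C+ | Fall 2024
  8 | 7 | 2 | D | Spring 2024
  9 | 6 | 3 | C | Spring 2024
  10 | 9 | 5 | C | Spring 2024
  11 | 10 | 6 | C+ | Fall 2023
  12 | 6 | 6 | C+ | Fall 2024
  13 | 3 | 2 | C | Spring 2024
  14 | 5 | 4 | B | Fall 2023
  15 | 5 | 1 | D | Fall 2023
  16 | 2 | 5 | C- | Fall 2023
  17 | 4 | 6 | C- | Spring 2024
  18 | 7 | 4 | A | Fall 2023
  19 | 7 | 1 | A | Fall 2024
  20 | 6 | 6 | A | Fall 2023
SELECT name, gpa FROM students WHERE gpa > (SELECT AVG(gpa) FROM students)

Execution result:
name | gpa
Mia Miller | 3.70
Quinn Davis | 3.77
Tina Garcia | 3.64
Alice Martinez | 3.38
Noah Johnson | 3.18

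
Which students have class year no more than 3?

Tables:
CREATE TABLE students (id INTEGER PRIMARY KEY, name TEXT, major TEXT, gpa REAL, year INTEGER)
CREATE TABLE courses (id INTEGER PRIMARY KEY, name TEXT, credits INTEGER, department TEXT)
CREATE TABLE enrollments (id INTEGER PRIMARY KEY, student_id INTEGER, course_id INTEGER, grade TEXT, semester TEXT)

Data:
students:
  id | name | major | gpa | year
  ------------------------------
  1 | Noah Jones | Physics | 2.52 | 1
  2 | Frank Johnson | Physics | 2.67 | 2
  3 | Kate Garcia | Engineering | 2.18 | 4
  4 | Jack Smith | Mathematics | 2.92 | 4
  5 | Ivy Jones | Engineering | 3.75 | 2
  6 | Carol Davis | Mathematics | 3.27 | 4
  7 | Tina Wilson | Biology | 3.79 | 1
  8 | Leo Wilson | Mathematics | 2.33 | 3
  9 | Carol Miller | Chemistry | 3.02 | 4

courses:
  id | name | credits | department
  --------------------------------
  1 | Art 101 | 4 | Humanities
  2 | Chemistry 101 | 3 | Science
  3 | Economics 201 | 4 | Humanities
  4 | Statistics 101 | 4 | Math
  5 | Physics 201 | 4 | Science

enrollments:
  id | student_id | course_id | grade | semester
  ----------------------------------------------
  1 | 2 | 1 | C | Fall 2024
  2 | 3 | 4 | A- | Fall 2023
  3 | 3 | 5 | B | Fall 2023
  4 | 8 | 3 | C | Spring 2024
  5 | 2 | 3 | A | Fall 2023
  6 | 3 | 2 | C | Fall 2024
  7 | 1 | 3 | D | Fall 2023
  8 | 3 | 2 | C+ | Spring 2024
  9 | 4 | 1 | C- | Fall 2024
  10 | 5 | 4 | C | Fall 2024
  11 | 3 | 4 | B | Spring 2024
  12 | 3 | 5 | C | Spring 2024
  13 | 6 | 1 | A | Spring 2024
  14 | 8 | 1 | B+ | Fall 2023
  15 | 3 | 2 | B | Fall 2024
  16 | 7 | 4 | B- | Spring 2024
SELECT name, year FROM students WHERE year <= 3

Execution result:
name | year
Noah Jones | 1
Frank Johnson | 2
Ivy Jones | 2
Tina Wilson | 1
Leo Wilson | 3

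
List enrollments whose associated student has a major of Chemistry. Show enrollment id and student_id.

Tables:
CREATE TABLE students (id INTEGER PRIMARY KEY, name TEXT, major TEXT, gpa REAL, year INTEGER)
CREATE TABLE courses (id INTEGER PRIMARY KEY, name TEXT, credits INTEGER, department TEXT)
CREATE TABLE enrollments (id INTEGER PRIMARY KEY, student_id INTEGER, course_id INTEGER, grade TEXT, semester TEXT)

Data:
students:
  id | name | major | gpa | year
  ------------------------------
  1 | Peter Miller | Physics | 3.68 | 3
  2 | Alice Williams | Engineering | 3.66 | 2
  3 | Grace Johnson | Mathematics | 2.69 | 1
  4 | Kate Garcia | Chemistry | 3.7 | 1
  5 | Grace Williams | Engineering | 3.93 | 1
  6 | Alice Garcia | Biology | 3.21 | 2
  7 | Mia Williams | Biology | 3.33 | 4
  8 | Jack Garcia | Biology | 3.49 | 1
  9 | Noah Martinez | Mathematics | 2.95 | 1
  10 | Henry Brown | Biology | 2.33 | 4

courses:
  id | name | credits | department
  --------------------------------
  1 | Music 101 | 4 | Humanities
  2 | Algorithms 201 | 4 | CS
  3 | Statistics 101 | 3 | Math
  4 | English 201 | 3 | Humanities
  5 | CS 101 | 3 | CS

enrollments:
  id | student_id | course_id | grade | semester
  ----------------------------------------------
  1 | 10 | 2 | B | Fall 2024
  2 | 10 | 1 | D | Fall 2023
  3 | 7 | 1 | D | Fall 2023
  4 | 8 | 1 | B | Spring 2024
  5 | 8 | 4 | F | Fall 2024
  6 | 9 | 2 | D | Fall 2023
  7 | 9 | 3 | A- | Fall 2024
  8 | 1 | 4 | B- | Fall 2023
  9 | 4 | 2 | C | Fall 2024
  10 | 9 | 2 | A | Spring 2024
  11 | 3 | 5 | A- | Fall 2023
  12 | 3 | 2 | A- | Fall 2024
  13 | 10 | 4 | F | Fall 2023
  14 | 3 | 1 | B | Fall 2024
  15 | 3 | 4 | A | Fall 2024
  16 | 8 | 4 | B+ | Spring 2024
SELECT id, student_id FROM enrollments WHERE student_id IN (SELECT id FROM students WHERE major = 'Chemistry')

Execution result:
id | student_id
9 | 4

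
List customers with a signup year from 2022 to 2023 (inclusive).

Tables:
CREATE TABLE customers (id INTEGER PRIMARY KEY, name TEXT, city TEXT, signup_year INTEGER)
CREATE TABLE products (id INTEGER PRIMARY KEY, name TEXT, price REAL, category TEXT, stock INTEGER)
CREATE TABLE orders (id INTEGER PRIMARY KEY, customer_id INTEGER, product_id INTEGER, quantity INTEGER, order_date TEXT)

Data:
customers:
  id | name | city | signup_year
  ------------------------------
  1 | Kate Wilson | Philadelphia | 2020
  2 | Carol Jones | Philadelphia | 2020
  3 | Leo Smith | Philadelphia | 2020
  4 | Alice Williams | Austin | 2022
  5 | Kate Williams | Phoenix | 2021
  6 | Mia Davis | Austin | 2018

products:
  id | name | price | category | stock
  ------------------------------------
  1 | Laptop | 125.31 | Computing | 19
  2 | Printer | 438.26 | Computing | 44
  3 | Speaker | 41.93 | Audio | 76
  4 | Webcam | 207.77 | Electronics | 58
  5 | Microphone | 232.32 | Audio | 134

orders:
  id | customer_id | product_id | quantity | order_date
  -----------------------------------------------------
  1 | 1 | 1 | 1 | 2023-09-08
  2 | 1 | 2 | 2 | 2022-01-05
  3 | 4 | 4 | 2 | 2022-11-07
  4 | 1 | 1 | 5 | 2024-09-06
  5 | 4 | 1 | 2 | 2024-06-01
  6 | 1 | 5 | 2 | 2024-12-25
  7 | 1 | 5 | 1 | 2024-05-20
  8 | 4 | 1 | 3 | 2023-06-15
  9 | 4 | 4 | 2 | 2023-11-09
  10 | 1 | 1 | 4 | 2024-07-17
SELECT name, signup_year FROM customers WHERE signup_year BETWEEN 2022 AND 2023

Execution result:
name | signup_year
Alice Williams | 2022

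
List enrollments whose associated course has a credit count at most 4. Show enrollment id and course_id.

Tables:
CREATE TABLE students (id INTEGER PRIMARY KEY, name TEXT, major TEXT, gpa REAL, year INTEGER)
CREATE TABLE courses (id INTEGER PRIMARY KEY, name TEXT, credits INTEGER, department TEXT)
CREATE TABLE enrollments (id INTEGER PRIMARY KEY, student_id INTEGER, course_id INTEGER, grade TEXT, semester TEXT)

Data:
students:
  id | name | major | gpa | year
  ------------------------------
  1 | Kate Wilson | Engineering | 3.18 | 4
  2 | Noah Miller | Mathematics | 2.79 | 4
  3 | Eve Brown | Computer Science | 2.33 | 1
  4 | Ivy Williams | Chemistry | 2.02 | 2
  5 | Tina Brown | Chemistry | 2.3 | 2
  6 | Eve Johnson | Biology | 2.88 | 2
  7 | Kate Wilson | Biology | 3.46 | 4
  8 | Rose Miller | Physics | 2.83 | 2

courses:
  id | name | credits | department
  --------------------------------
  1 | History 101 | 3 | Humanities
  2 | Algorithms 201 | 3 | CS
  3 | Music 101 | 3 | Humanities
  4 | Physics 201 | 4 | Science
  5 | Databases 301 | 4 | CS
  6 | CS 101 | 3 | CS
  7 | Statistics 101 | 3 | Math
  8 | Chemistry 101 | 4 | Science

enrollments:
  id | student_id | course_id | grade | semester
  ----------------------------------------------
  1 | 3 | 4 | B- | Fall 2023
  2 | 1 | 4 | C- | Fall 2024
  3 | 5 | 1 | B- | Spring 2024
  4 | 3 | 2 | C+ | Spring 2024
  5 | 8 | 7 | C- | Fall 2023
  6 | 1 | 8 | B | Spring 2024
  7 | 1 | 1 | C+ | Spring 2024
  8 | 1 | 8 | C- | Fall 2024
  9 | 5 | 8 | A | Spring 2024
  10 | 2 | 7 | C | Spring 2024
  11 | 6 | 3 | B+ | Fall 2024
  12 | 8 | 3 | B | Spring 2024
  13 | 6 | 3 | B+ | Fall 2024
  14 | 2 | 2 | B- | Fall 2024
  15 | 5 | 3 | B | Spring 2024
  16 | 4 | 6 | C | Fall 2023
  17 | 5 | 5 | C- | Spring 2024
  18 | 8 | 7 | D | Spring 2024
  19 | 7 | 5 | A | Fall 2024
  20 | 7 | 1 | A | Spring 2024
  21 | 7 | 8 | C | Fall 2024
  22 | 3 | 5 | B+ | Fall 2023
SELECT id, course_id FROM enrollments WHERE course_id IN (SELECT id FROM courses WHERE credits <= 4)

Execution result:
id | course_id
1 | 4
2 | 4
3 | 1
4 | 2
5 | 7
6 | 8
7 | 1
8 | 8
9 | 8
10 | 7
11 | 3
12 | 3
13 | 3
14 | 2
15 | 3
16 | 6
17 | 5
18 | 7
19 | 5
20 | 1
21 | 8
22 | 5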